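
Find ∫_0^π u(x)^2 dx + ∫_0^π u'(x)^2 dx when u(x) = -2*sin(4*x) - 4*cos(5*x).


||u||_{H^1(0,π)}^2 = -3328/9 + 242*π

u'(x) = 20*sin(5*x) - 8*cos(4*x).
Expand u² and (u')² and integrate term by term on (0, π), using: for integers n ≥ 1, ∫_0^π sin²(nx) dx = ∫_0^π cos²(nx) dx = π/2; for n ≠ n', ∫_0^π sin(nx)sin(n'x) dx = ∫_0^π cos(nx)cos(n'x) dx = 0; and by product-to-sum, ∫_0^π sin(nx)cos(n'x) dx = ½∫_0^π [sin((n+n')x) + sin((n−n')x)] dx, which is 0 when n+n' is even and 2n/(n²−n'²) when n+n' is odd (it need not vanish on (0, π)).
  u² squared terms: (-4)²·∫cos(5x)² dx = 16·π/2 = 8*π;  (-2)²·∫sin(4x)² dx = 4·π/2 = 2*π.
  u² cross terms: 2·(-4)·(-2)·∫cos(5x)·sin(4x) dx = 16·(-8/9) = -128/9.
  So ∫_0^π u² dx = 8*π + 2*π − 128/9 = -128/9 + 10*π.
  (u')² squared terms: (-8)²·∫cos(4x)² dx = 64·π/2 = 32*π;  (20)²·∫sin(5x)² dx = 400·π/2 = 200*π.
  (u')² cross terms: 2·(-8)·(20)·∫cos(4x)·sin(5x) dx = -320·(10/9) = -3200/9.
  So ∫_0^π (u')² dx = 32*π + 200*π − 3200/9 = -3200/9 + 232*π.
||u||_{H^1}^2 = (-128/9 + 10*π) + (-3200/9 + 232*π) = -3328/9 + 242*π.


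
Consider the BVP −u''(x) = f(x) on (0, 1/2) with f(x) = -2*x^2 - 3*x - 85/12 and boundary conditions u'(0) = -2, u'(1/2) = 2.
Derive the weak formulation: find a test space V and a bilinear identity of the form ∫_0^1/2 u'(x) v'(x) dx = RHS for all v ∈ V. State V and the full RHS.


V = H^1(0, 1/2) (v unrestricted at boundary; u is determined up to an additive constant); weak form: ∫_0^1/2 u'v' dx = ∫_0^1/2 (-2*x^2 - 3*x - 85/12) v dx + 2·v(1/2) + 2·v(0) for all v ∈ V.

Multiply both sides by a test function v and integrate from 0 to 1/2:
  ∫_0^1/2 −u''(x) v(x) dx = ∫_0^1/2 f(x) v(x) dx.
Integrate the LHS by parts once:
  ∫_0^1/2 −u'' v dx = −[u'(x) v(x)]_0^1/2 + ∫_0^1/2 u'(x) v'(x) dx.
Thus ∫_0^1/2 u'(x) v'(x) dx = ∫_0^1/2 f(x) v(x) dx + [u'(x) v(x)]_0^1/2.
Choose V so that boundary terms are either known or forced to vanish.
u has inhomogeneous Neumann u'(0) = -2, u'(1/2) = 2. [u' v]_0^1/2 = (2)·v(1/2) − (-2)·v(0) = 2·v(1/2) + 2·v(0). Take V = H^1(0, 1/2); boundary term becomes part of RHS.
Weak formulation: find u (satisfying any essential BC) such that ∫_0^1/2 u'(x) v'(x) dx = ∫_0^1/2 f v dx + 2·v(1/2) + 2·v(0) for all v ∈ V (Neumann data are natural BCs: they enter the RHS as boundary terms).
Substituting f(x) = -2*x^2 - 3*x - 85/12, the right-hand side is ∫_0^1/2 (-2*x^2 - 3*x - 85/12) v dx + 2·v(1/2) + 2·v(0).
Compatibility check (pure Neumann): taking v ≡ 1 ∈ V gives 0 = ∫_0^1/2 f dx + (2) − (-2), i.e. ∫_0^1/2 f dx must equal u'(0) − u'(1/2) = -4. Indeed ∫_0^1/2 (-2*x^2 - 3*x - 85/12) dx = -4, so the data are compatible. The solution is then unique only up to an additive constant (fix it e.g. by requiring ∫_0^1/2 u dx = 0).


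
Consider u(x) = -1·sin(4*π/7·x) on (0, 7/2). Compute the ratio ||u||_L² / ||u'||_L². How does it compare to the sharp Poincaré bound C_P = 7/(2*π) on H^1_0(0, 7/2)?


||u||_L² / ||u'||_L² = 7/(4*π) < C_P = 7/(2*π).

u(x) = -1·sin(4*π/7·x), so u'(x) = -4*π*cos(4*π*x/7)/7.
Writing u(x) = A·sin(kπx/L) with A = -1 and k = 2, use ∫_0^L sin²(kπx/L) dx = L/2 and ∫_0^L cos²(kπx/L) dx = L/2.
u² = 1·sin²(4*π/7·x) and (u')² = 16*π^2/49·cos²(4*π/7·x), and each of sin², cos² integrates to L/2 = 7/4 over (0, 7/2).
∫_0^7/2 u² dx = 7/4, so ||u||_L² = sqrt(7)/2.
∫_0^7/2 (u')² dx = 4*π^2/7, so ||u'||_L² = 2*sqrt(7)*π/7.
Ratio ||u||_L² / ||u'||_L² = 7/(4*π).
Sharp Poincaré constant on H^1_0(0, 7/2) is C_P = L/π = 7/(2*π), achieved by sin(2*π/7·x).
This is the k = 2 harmonic; the ratio L/(kπ) is strictly less than C_P = L/π, consistent with the sharp inequality ||u||_L² ≤ C_P ||u'||_L².


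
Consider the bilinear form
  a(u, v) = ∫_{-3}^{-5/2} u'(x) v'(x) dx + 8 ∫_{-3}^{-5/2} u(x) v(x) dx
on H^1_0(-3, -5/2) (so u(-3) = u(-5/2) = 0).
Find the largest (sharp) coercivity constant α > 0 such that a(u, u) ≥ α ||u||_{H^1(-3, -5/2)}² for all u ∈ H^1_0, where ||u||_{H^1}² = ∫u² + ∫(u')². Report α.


α = 1

Coercivity of a(·,·) on H^1_0(-3, -5/2) means a(u, u) ≥ α ||u||_{H^1}² for every u ∈ H^1_0.
The interval has length L = 1/2, and Poincaré/coercivity depend only on L. Here a(u, u) = ∫(u')² + (8)·∫u².
Here c = 8 ≥ 1, so a(u,u) = ∫(u')² + c∫u² ≥ ∫(u')² + ∫u² = ||u||_{H^1}², i.e. α = 1 works. No larger α is possible: a(u,u) ≥ α||u||_{H^1}² means (1−α)∫(u')² ≥ (α−c)∫u², and for the modes u_n = sin(nπ(x−x₀)/L) (x₀ the left endpoint) one has ∫u_n²/∫(u_n')² = (L/(nπ))² → 0, so a(u_n,u_n)/||u_n||_{H^1}² → 1. Hence the optimal constant is α = 1.
Therefore α = 1.


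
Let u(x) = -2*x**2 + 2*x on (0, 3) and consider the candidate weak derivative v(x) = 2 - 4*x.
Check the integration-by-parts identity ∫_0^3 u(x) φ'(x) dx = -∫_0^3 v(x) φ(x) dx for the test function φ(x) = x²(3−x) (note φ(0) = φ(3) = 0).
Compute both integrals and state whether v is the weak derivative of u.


LHS = 351/10, RHS = 351/10. Yes, v = u' weakly.

u(x) = -2*x**2 + 2*x, classical derivative u'(x) = 2 - 4*x.
φ(x) = x²(3−x), so φ'(x) = 3*x*(2 - x).
Note φ(0) = φ(3) = 0, so the boundary term u·φ vanishes.
LHS = ∫_0^3 u(x) φ'(x) dx = ∫_0^3 (6*x^4 - 18*x^3 + 12*x^2) dx. Term by term:
  ∫_0^3 6*x^4 dx = 1458/5;  ∫_0^3 -18*x^3 dx = -729/2;  ∫_0^3 12*x^2 dx = 108.
Sum: 1458/5 − 729/2 + 108 = 351/10.
So LHS = 351/10.
∫_0^3 v(x) φ(x) dx = ∫_0^3 (4*x^4 - 14*x^3 + 6*x^2) dx. Term by term:
  ∫_0^3 4*x^4 dx = 972/5;  ∫_0^3 -14*x^3 dx = -567/2;  ∫_0^3 6*x^2 dx = 54.
Sum: 972/5 − 567/2 + 54 = -351/10.
So RHS = -∫_0^3 v(x) φ(x) dx = 351/10.
LHS = RHS, so the identity holds for this test φ.
Moreover u is smooth here and v(x) = u'(x) = 2 - 4*x pointwise, so the identity holds for every test function. Hence v is the weak derivative of u.


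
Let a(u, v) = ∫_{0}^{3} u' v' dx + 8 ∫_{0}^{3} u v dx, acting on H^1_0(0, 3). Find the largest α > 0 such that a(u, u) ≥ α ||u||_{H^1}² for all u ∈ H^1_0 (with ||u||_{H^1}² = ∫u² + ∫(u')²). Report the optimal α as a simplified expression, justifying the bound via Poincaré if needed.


α = 1

Coercivity of a(·,·) on H^1_0(0, 3) means a(u, u) ≥ α ||u||_{H^1}² for every u ∈ H^1_0.
The interval has length L = 3, and Poincaré/coercivity depend only on L. Here a(u, u) = ∫(u')² + (8)·∫u².
Here c = 8 ≥ 1, so a(u,u) = ∫(u')² + c∫u² ≥ ∫(u')² + ∫u² = ||u||_{H^1}², i.e. α = 1 works. No larger α is possible: a(u,u) ≥ α||u||_{H^1}² means (1−α)∫(u')² ≥ (α−c)∫u², and for the modes u_n = sin(nπ(x−x₀)/L) (x₀ the left endpoint) one has ∫u_n²/∫(u_n')² = (L/(nπ))² → 0, so a(u_n,u_n)/||u_n||_{H^1}² → 1. Hence the optimal constant is α = 1.
Therefore α = 1.


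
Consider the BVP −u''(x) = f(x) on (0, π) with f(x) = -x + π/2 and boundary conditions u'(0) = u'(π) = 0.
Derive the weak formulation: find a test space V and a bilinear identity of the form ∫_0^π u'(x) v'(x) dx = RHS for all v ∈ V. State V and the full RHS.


V = H^1(0, π) (no boundary constraint on v; u is determined up to an additive constant); weak form: ∫_0^π u'v' dx = ∫_0^π (-x + π/2) v dx for all v ∈ V.

Multiply both sides by a test function v and integrate from 0 to π:
  ∫_0^π −u''(x) v(x) dx = ∫_0^π f(x) v(x) dx.
Integrate the LHS by parts once:
  ∫_0^π −u'' v dx = −[u'(x) v(x)]_0^π + ∫_0^π u'(x) v'(x) dx.
Thus ∫_0^π u'(x) v'(x) dx = ∫_0^π f(x) v(x) dx + [u'(x) v(x)]_0^π.
Choose V so that boundary terms are either known or forced to vanish.
u has homogeneous Neumann: u'(0) = u'(π) = 0. So [u' v]_0^π = 0·v(π) − 0·v(0) = 0 for any v; take V = H^1(0, π).
Weak formulation: find u (satisfying any essential BC) such that ∫_0^π u'(x) v'(x) dx = ∫_0^π f v dx for all v ∈ V (homogeneous Neumann, so boundary terms vanish).
Substituting f(x) = -x + π/2, the right-hand side is ∫_0^π (-x + π/2) v dx.
Compatibility check (pure Neumann): taking v ≡ 1 ∈ V gives 0 = ∫_0^π f dx + (0) − (0), i.e. ∫_0^π f dx must equal u'(0) − u'(π) = 0. Indeed ∫_0^π (-x + π/2) dx = 0, so the data are compatible. The solution is then unique only up to an additive constant (fix it e.g. by requiring ∫_0^π u dx = 0).


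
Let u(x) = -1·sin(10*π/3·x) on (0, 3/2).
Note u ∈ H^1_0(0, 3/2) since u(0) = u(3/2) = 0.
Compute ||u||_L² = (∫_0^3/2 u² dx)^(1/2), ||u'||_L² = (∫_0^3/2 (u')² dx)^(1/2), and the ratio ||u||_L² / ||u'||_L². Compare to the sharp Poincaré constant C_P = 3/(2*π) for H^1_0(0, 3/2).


||u||_L² / ||u'||_L² = 3/(10*π) < C_P = 3/(2*π).

u(x) = -1·sin(10*π/3·x), so u'(x) = -10*π*cos(10*π*x/3)/3.
Writing u(x) = A·sin(kπx/L) with A = -1 and k = 5, use ∫_0^L sin²(kπx/L) dx = L/2 and ∫_0^L cos²(kπx/L) dx = L/2.
u² = 1·sin²(10*π/3·x) and (u')² = 100*π^2/9·cos²(10*π/3·x), and each of sin², cos² integrates to L/2 = 3/4 over (0, 3/2).
∫_0^3/2 u² dx = 3/4, so ||u||_L² = sqrt(3)/2.
∫_0^3/2 (u')² dx = 25*π^2/3, so ||u'||_L² = 5*sqrt(3)*π/3.
Ratio ||u||_L² / ||u'||_L² = 3/(10*π).
Sharp Poincaré constant on H^1_0(0, 3/2) is C_P = L/π = 3/(2*π), achieved by sin(2*π/3·x).
This is the k = 5 harmonic; the ratio L/(kπ) is strictly less than C_P = L/π, consistent with the sharp inequality ||u||_L² ≤ C_P ||u'||_L².


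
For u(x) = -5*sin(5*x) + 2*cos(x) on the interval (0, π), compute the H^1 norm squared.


||u||_{H^1(0,π)}^2 = 329*π

u'(x) = -2*sin(x) - 25*cos(5*x).
Expand u² and (u')² and integrate term by term on (0, π), using: for integers n ≥ 1, ∫_0^π sin²(nx) dx = ∫_0^π cos²(nx) dx = π/2; for n ≠ n', ∫_0^π sin(nx)sin(n'x) dx = ∫_0^π cos(nx)cos(n'x) dx = 0; and by product-to-sum, ∫_0^π sin(nx)cos(n'x) dx = ½∫_0^π [sin((n+n')x) + sin((n−n')x)] dx, which is 0 when n+n' is even and 2n/(n²−n'²) when n+n' is odd (it need not vanish on (0, π)).
  u² squared terms: (-5)²·∫sin(5x)² dx = 25·π/2 = 25*π/2;  (2)²·∫cos(x)² dx = 4·π/2 = 2*π.
  u² cross terms: 2·(-5)·(2)·∫sin(5x)·cos(x) dx = -20·(0) = 0.
  So ∫_0^π u² dx = 25*π/2 + 2*π + 0 = 29*π/2.
  (u')² squared terms: (-25)²·∫cos(5x)² dx = 625·π/2 = 625*π/2;  (-2)²·∫sin(x)² dx = 4·π/2 = 2*π.
  (u')² cross terms: 2·(-25)·(-2)·∫cos(5x)·sin(x) dx = 100·(0) = 0.
  So ∫_0^π (u')² dx = 625*π/2 + 2*π + 0 = 629*π/2.
||u||_{H^1}^2 = (29*π/2) + (629*π/2) = 329*π.


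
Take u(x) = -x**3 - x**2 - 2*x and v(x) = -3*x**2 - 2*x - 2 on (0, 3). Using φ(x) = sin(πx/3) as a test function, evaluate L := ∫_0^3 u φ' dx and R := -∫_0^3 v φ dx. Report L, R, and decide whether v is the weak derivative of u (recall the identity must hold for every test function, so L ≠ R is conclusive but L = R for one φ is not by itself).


LHS = -324/π^3 + 111/π, RHS = -324/π^3 + 111/π. Yes, v = u' weakly.

u(x) = -x**3 - x**2 - 2*x, classical derivative u'(x) = -3*x**2 - 2*x - 2.
φ(x) = sin(πx/3), so φ'(x) = π*cos(π*x/3)/3.
Note φ(0) = φ(3) = 0, so the boundary term u·φ vanishes.
LHS = ∫_0^3 u(x) φ'(x) dx = ∫_0^3 (-π*x^3*cos(π*x/3)/3 - π*x^2*cos(π*x/3)/3 - 2*π*x*cos(π*x/3)/3) dx. Term by term:
  ∫_0^3 -2*π*x*cos(π*x/3)/3 dx = 12/π;  ∫_0^3 -π*x^2*cos(π*x/3)/3 dx = 18/π;  ∫_0^3 -π*x^3*cos(π*x/3)/3 dx = -324/π^3 + 81/π.
Sum: 12/π + 18/π + -324/π^3 + 81/π = -324/π^3 + 111/π.
So LHS = -324/π^3 + 111/π.
∫_0^3 v(x) φ(x) dx = ∫_0^3 (-3*x^2*sin(π*x/3) - 2*x*sin(π*x/3) - 2*sin(π*x/3)) dx. Term by term:
  ∫_0^3 -2*sin(π*x/3) dx = -12/π;  ∫_0^3 -3*x^2*sin(π*x/3) dx = -81/π + 324/π^3;  ∫_0^3 -2*x*sin(π*x/3) dx = -18/π.
Sum: -12/π + -81/π + 324/π^3 − 18/π = -111/π + 324/π^3.
So RHS = -∫_0^3 v(x) φ(x) dx = -324/π^3 + 111/π.
LHS = RHS, so the identity holds for this test φ.
Moreover u is smooth here and v(x) = u'(x) = -3*x**2 - 2*x - 2 pointwise, so the identity holds for every test function. Hence v is the weak derivative of u.


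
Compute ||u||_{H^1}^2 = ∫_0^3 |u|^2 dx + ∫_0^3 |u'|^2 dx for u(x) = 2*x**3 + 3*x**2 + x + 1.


||u||_{H^1}^2 = 511953/70

The H^1 norm (squared) on an interval (0, L) is
  ||u||_{H^1}^2 = ∫_0^L u(x)^2 dx + ∫_0^L u'(x)^2 dx.
Compute u'(x) = 6*x**2 + 6*x + 1.
Then u(x)^2 = 4*x**6 + 12*x**5 + 13*x**4 + 10*x**3 + 7*x**2 + 2*x + 1 and u'(x)^2 = 36*x**4 + 72*x**3 + 48*x**2 + 12*x + 1.
Integrate each monomial from 0 to 3 using ∫_0^3 c·x^n dx = c·3^(n+1)/(n+1):
  ∫_0^3 u(x)^2 dx = ∫_0^3 (4*x^6 + 12*x^5 + 13*x^4 + 10*x^3 + 7*x^2 + 2*x + 1) dx. Term by term:
    ∫_0^3 4*x^6 dx = 8748/7;  ∫_0^3 12*x^5 dx = 1458;  ∫_0^3 13*x^4 dx = 3159/5;
    ∫_0^3 10*x^3 dx = 405/2;  ∫_0^3 7*x^2 dx = 63;  ∫_0^3 2*x dx = 9;
    ∫_0^3 1 dx = 3.
  Sum: 8748/7 + 1458 + 3159/5 + 405/2 + 63 + 9 + 3 = 253191/70.
  ∫_0^3 u'(x)^2 dx = ∫_0^3 (36*x^4 + 72*x^3 + 48*x^2 + 12*x + 1) dx. Term by term:
    ∫_0^3 36*x^4 dx = 8748/5;  ∫_0^3 72*x^3 dx = 1458;  ∫_0^3 48*x^2 dx = 432;
    ∫_0^3 12*x dx = 54;  ∫_0^3 1 dx = 3.
  Sum: 8748/5 + 1458 + 432 + 54 + 3 = 18483/5.
Adding: ||u||_{H^1}^2 = 253191/70 + 18483/5 = 511953/70.


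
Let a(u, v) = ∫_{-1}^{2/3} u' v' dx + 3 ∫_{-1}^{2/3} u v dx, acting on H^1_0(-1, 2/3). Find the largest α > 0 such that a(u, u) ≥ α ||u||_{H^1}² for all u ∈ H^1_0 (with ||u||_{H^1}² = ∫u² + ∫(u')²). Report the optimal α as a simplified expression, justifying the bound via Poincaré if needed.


α = 1

Coercivity of a(·,·) on H^1_0(-1, 2/3) means a(u, u) ≥ α ||u||_{H^1}² for every u ∈ H^1_0.
The interval has length L = 5/3, and Poincaré/coercivity depend only on L. Here a(u, u) = ∫(u')² + (3)·∫u².
Here c = 3 ≥ 1, so a(u,u) = ∫(u')² + c∫u² ≥ ∫(u')² + ∫u² = ||u||_{H^1}², i.e. α = 1 works. No larger α is possible: a(u,u) ≥ α||u||_{H^1}² means (1−α)∫(u')² ≥ (α−c)∫u², and for the modes u_n = sin(nπ(x−x₀)/L) (x₀ the left endpoint) one has ∫u_n²/∫(u_n')² = (L/(nπ))² → 0, so a(u_n,u_n)/||u_n||_{H^1}² → 1. Hence the optimal constant is α = 1.
Therefore α = 1.


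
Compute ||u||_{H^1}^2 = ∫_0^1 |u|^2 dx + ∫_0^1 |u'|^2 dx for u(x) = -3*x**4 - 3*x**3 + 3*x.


||u||_{H^1}^2 = 6539/140

The H^1 norm (squared) on an interval (0, L) is
  ||u||_{H^1}^2 = ∫_0^L u(x)^2 dx + ∫_0^L u'(x)^2 dx.
Compute u'(x) = -12*x**3 - 9*x**2 + 3.
Then u(x)^2 = 9*x**8 + 18*x**7 + 9*x**6 - 18*x**5 - 18*x**4 + 9*x**2 and u'(x)^2 = 144*x**6 + 216*x**5 + 81*x**4 - 72*x**3 - 54*x**2 + 9.
Integrate each monomial from 0 to 1 using ∫_0^1 c·x^n dx = c·1^(n+1)/(n+1):
  ∫_0^1 u(x)^2 dx = ∫_0^1 (9*x^8 + 18*x^7 + 9*x^6 - 18*x^5 - 18*x^4 + 9*x^2) dx. Term by term:
    ∫_0^1 9*x^8 dx = 1;  ∫_0^1 18*x^7 dx = 9/4;  ∫_0^1 9*x^6 dx = 9/7;
    ∫_0^1 -18*x^5 dx = -3;  ∫_0^1 -18*x^4 dx = -18/5;  ∫_0^1 9*x^2 dx = 3.
  Sum: 1 + 9/4 + 9/7 − 3 − 18/5 + 3 = 131/140.
  ∫_0^1 u'(x)^2 dx = ∫_0^1 (144*x^6 + 216*x^5 + 81*x^4 - 72*x^3 - 54*x^2 + 9) dx. Term by term:
    ∫_0^1 144*x^6 dx = 144/7;  ∫_0^1 216*x^5 dx = 36;  ∫_0^1 81*x^4 dx = 81/5;
    ∫_0^1 -72*x^3 dx = -18;  ∫_0^1 -54*x^2 dx = -18;  ∫_0^1 9 dx = 9.
  Sum: 144/7 + 36 + 81/5 − 18 − 18 + 9 = 1602/35.
Adding: ||u||_{H^1}^2 = 131/140 + 1602/35 = 6539/140.


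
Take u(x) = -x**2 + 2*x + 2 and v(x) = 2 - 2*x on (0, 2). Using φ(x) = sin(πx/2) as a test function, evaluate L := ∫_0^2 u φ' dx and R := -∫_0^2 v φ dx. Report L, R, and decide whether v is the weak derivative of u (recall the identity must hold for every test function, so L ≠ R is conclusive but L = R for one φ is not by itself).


LHS = 0, RHS = 0. Yes, v = u' weakly.

u(x) = -x**2 + 2*x + 2, classical derivative u'(x) = 2 - 2*x.
φ(x) = sin(πx/2), so φ'(x) = π*cos(π*x/2)/2.
Note φ(0) = φ(2) = 0, so the boundary term u·φ vanishes.
LHS = ∫_0^2 u(x) φ'(x) dx = ∫_0^2 (-π*x^2*cos(π*x/2)/2 + π*x*cos(π*x/2) + π*cos(π*x/2)) dx. Term by term:
  ∫_0^2 π*cos(π*x/2) dx = 0;  ∫_0^2 π*x*cos(π*x/2) dx = -8/π;  ∫_0^2 -π*x^2*cos(π*x/2)/2 dx = 8/π.
Sum: 0 − 8/π + 8/π = 0.
So LHS = 0.
∫_0^2 v(x) φ(x) dx = ∫_0^2 (-2*x*sin(π*x/2) + 2*sin(π*x/2)) dx. Term by term:
  ∫_0^2 2*sin(π*x/2) dx = 8/π;  ∫_0^2 -2*x*sin(π*x/2) dx = -8/π.
Sum: 8/π − 8/π = 0.
So RHS = -∫_0^2 v(x) φ(x) dx = 0.
LHS = RHS, so the identity holds for this test φ.
Moreover u is smooth here and v(x) = u'(x) = 2 - 2*x pointwise, so the identity holds for every test function. Hence v is the weak derivative of u.


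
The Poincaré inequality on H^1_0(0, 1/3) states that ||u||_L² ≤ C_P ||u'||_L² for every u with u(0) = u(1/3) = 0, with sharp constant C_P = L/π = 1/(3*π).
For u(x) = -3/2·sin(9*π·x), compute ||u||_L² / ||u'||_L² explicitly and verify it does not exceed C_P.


||u||_L² / ||u'||_L² = 1/(9*π) < C_P = 1/(3*π).

u(x) = -3/2·sin(9*π·x), so u'(x) = -27*π*cos(9*π*x)/2.
Writing u(x) = A·sin(kπx/L) with A = -3/2 and k = 3, use ∫_0^L sin²(kπx/L) dx = L/2 and ∫_0^L cos²(kπx/L) dx = L/2.
u² = 9/4·sin²(9*π·x) and (u')² = 729*π^2/4·cos²(9*π·x), and each of sin², cos² integrates to L/2 = 1/6 over (0, 1/3).
∫_0^1/3 u² dx = 3/8, so ||u||_L² = sqrt(6)/4.
∫_0^1/3 (u')² dx = 243*π^2/8, so ||u'||_L² = 9*sqrt(6)*π/4.
Ratio ||u||_L² / ||u'||_L² = 1/(9*π).
Sharp Poincaré constant on H^1_0(0, 1/3) is C_P = L/π = 1/(3*π), achieved by sin(3*π·x).
This is the k = 3 harmonic; the ratio L/(kπ) is strictly less than C_P = L/π, consistent with the sharp inequality ||u||_L² ≤ C_P ||u'||_L².


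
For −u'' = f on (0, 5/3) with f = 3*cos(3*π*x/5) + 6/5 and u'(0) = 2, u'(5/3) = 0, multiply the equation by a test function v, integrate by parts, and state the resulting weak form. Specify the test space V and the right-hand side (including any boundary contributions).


V = H^1(0, 5/3) (v unrestricted at boundary; u is determined up to an additive constant); weak form: ∫_0^5/3 u'v' dx = ∫_0^5/3 (3*cos(3*π*x/5) + 6/5) v dx − 2·v(0) for all v ∈ V.

Multiply both sides by a test function v and integrate from 0 to 5/3:
  ∫_0^5/3 −u''(x) v(x) dx = ∫_0^5/3 f(x) v(x) dx.
Integrate the LHS by parts once:
  ∫_0^5/3 −u'' v dx = −[u'(x) v(x)]_0^5/3 + ∫_0^5/3 u'(x) v'(x) dx.
Thus ∫_0^5/3 u'(x) v'(x) dx = ∫_0^5/3 f(x) v(x) dx + [u'(x) v(x)]_0^5/3.
Choose V so that boundary terms are either known or forced to vanish.
u has inhomogeneous Neumann u'(0) = 2, u'(5/3) = 0. [u' v]_0^5/3 = (0)·v(5/3) − (2)·v(0) = − 2·v(0). Take V = H^1(0, 5/3); boundary term becomes part of RHS.
Weak formulation: find u (satisfying any essential BC) such that ∫_0^5/3 u'(x) v'(x) dx = ∫_0^5/3 f v dx − 2·v(0) for all v ∈ V (Neumann data are natural BCs: they enter the RHS as boundary terms).
Substituting f(x) = 3*cos(3*π*x/5) + 6/5, the right-hand side is ∫_0^5/3 (3*cos(3*π*x/5) + 6/5) v dx − 2·v(0).
Compatibility check (pure Neumann): taking v ≡ 1 ∈ V gives 0 = ∫_0^5/3 f dx + (0) − (2), i.e. ∫_0^5/3 f dx must equal u'(0) − u'(5/3) = 2. Indeed ∫_0^5/3 (3*cos(3*π*x/5) + 6/5) dx = 2, so the data are compatible. The solution is then unique only up to an additive constant (fix it e.g. by requiring ∫_0^5/3 u dx = 0).


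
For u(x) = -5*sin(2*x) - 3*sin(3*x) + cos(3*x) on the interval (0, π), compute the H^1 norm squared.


||u||_{H^1(0,π)}^2 = 80 + 225*π/2

u'(x) = -3*sin(3*x) - 10*cos(2*x) - 9*cos(3*x).
Expand u² and (u')² and integrate term by term on (0, π), using: for integers n ≥ 1, ∫_0^π sin²(nx) dx = ∫_0^π cos²(nx) dx = π/2; for n ≠ n', ∫_0^π sin(nx)sin(n'x) dx = ∫_0^π cos(nx)cos(n'x) dx = 0; and by product-to-sum, ∫_0^π sin(nx)cos(n'x) dx = ½∫_0^π [sin((n+n')x) + sin((n−n')x)] dx, which is 0 when n+n' is even and 2n/(n²−n'²) when n+n' is odd (it need not vanish on (0, π)).
  u² squared terms: (-5)²·∫sin(2x)² dx = 25·π/2 = 25*π/2;  (-3)²·∫sin(3x)² dx = 9·π/2 = 9*π/2;  (1)²·∫cos(3x)² dx = 1·π/2 = π/2.
  u² cross terms: 2·(-5)·(-3)·∫sin(2x)·sin(3x) dx = 30·(0) = 0;  2·(-5)·(1)·∫sin(2x)·cos(3x) dx = -10·(-4/5) = 8;  2·(-3)·(1)·∫sin(3x)·cos(3x) dx = -6·(0) = 0.
  So ∫_0^π u² dx = 25*π/2 + 9*π/2 + π/2 + 0 + 8 + 0 = 8 + 35*π/2.
  (u')² squared terms: (-10)²·∫cos(2x)² dx = 100·π/2 = 50*π;  (-9)²·∫cos(3x)² dx = 81·π/2 = 81*π/2;  (-3)²·∫sin(3x)² dx = 9·π/2 = 9*π/2.
  (u')² cross terms: 2·(-10)·(-9)·∫cos(2x)·cos(3x) dx = 180·(0) = 0;  2·(-10)·(-3)·∫cos(2x)·sin(3x) dx = 60·(6/5) = 72;  2·(-9)·(-3)·∫cos(3x)·sin(3x) dx = 54·(0) = 0.
  So ∫_0^π (u')² dx = 50*π + 81*π/2 + 9*π/2 + 0 + 72 + 0 = 72 + 95*π.
||u||_{H^1}^2 = (8 + 35*π/2) + (72 + 95*π) = 80 + 225*π/2.


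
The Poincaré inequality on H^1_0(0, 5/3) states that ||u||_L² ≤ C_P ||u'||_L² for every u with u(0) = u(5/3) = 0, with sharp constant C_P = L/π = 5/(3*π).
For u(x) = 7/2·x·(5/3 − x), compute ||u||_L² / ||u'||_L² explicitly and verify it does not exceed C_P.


||u||_L² / ||u'||_L² = sqrt(10)/6 < C_P = 5/(3*π).

u(x) = 7/2·x·(5/3 − x), so u'(x) = 35/6 - 7*x.
u(x) = 7/2·x·(5/3 − x) vanishes at x = 0 and x = 5/3, so u ∈ H^1_0(0, 5/3). Differentiate via the product rule and integrate the resulting polynomials term by term.
  ∫_0^5/3 u² dx = ∫_0^5/3 (49*x^4/4 - 245*x^3/6 + 1225*x^2/36) dx. Term by term:
    ∫_0^5/3 49*x^4/4 dx = 30625/972;  ∫_0^5/3 -245*x^3/6 dx = -153125/1944;  ∫_0^5/3 1225*x^2/36 dx = 153125/2916.
  Sum: 30625/972 − 153125/1944 + 153125/2916 = 30625/5832.
  ∫_0^5/3 (u')² dx = ∫_0^5/3 (49*x^2 - 245*x/3 + 1225/36) dx. Term by term:
    ∫_0^5/3 49*x^2 dx = 6125/81;  ∫_0^5/3 -245*x/3 dx = -6125/54;  ∫_0^5/3 1225/36 dx = 6125/108.
  Sum: 6125/81 − 6125/54 + 6125/108 = 6125/324.
∫_0^5/3 u² dx = 30625/5832, so ||u||_L² = 175*sqrt(2)/108.
∫_0^5/3 (u')² dx = 6125/324, so ||u'||_L² = 35*sqrt(5)/18.
Ratio ||u||_L² / ||u'||_L² = sqrt(10)/6.
Sharp Poincaré constant on H^1_0(0, 5/3) is C_P = L/π = 5/(3*π), achieved by sin(3*π/5·x).
A polynomial bump cannot attain the sharp Poincaré constant (only the first sine eigenfunction does), so the ratio is strictly less than C_P, consistent with ||u||_L² ≤ C_P ||u'||_L².


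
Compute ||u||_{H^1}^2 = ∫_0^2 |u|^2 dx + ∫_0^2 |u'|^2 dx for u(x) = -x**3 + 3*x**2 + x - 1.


||u||_{H^1}^2 = 3712/105

The H^1 norm (squared) on an interval (0, L) is
  ||u||_{H^1}^2 = ∫_0^L u(x)^2 dx + ∫_0^L u'(x)^2 dx.
Compute u'(x) = -3*x**2 + 6*x + 1.
Then u(x)^2 = x**6 - 6*x**5 + 7*x**4 + 8*x**3 - 5*x**2 - 2*x + 1 and u'(x)^2 = 9*x**4 - 36*x**3 + 30*x**2 + 12*x + 1.
Integrate each monomial from 0 to 2 using ∫_0^2 c·x^n dx = c·2^(n+1)/(n+1):
  ∫_0^2 u(x)^2 dx = ∫_0^2 (x^6 - 6*x^5 + 7*x^4 + 8*x^3 - 5*x^2 - 2*x + 1) dx. Term by term:
    ∫_0^2 x^6 dx = 128/7;  ∫_0^2 -6*x^5 dx = -64;  ∫_0^2 7*x^4 dx = 224/5;
    ∫_0^2 8*x^3 dx = 32;  ∫_0^2 -5*x^2 dx = -40/3;  ∫_0^2 -2*x dx = -4;
    ∫_0^2 1 dx = 2.
  Sum: 128/7 − 64 + 224/5 + 32 − 40/3 − 4 + 2 = 1654/105.
  ∫_0^2 u'(x)^2 dx = ∫_0^2 (9*x^4 - 36*x^3 + 30*x^2 + 12*x + 1) dx. Term by term:
    ∫_0^2 9*x^4 dx = 288/5;  ∫_0^2 -36*x^3 dx = -144;  ∫_0^2 30*x^2 dx = 80;
    ∫_0^2 12*x dx = 24;  ∫_0^2 1 dx = 2.
  Sum: 288/5 − 144 + 80 + 24 + 2 = 98/5.
Adding: ||u||_{H^1}^2 = 1654/105 + 98/5 = 3712/105.


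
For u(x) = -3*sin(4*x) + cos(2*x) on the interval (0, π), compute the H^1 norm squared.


||u||_{H^1(0,π)}^2 = 79*π

u'(x) = -2*sin(2*x) - 12*cos(4*x).
Expand u² and (u')² and integrate term by term on (0, π), using: for integers n ≥ 1, ∫_0^π sin²(nx) dx = ∫_0^π cos²(nx) dx = π/2; for n ≠ n', ∫_0^π sin(nx)sin(n'x) dx = ∫_0^π cos(nx)cos(n'x) dx = 0; and by product-to-sum, ∫_0^π sin(nx)cos(n'x) dx = ½∫_0^π [sin((n+n')x) + sin((n−n')x)] dx, which is 0 when n+n' is even and 2n/(n²−n'²) when n+n' is odd (it need not vanish on (0, π)).
  u² squared terms: (-3)²·∫sin(4x)² dx = 9·π/2 = 9*π/2;  (1)²·∫cos(2x)² dx = 1·π/2 = π/2.
  u² cross terms: 2·(-3)·(1)·∫sin(4x)·cos(2x) dx = -6·(0) = 0.
  So ∫_0^π u² dx = 9*π/2 + π/2 + 0 = 5*π.
  (u')² squared terms: (-12)²·∫cos(4x)² dx = 144·π/2 = 72*π;  (-2)²·∫sin(2x)² dx = 4·π/2 = 2*π.
  (u')² cross terms: 2·(-12)·(-2)·∫cos(4x)·sin(2x) dx = 48·(0) = 0.
  So ∫_0^π (u')² dx = 72*π + 2*π + 0 = 74*π.
||u||_{H^1}^2 = (5*π) + (74*π) = 79*π.


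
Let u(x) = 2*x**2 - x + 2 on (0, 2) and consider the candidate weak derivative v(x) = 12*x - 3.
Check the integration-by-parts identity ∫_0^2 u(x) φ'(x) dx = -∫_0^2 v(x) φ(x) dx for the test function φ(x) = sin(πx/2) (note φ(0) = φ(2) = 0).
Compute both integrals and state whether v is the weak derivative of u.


LHS = -12/π, RHS = -36/π. No, v is not the weak derivative of u.

u(x) = 2*x**2 - x + 2, classical derivative u'(x) = 4*x - 1.
φ(x) = sin(πx/2), so φ'(x) = π*cos(π*x/2)/2.
Note φ(0) = φ(2) = 0, so the boundary term u·φ vanishes.
LHS = ∫_0^2 u(x) φ'(x) dx = ∫_0^2 (π*x^2*cos(π*x/2) - π*x*cos(π*x/2)/2 + π*cos(π*x/2)) dx. Term by term:
  ∫_0^2 π*cos(π*x/2) dx = 0;  ∫_0^2 π*x^2*cos(π*x/2) dx = -16/π;  ∫_0^2 -π*x*cos(π*x/2)/2 dx = 4/π.
Sum: 0 − 16/π + 4/π = -12/π.
So LHS = -12/π.
∫_0^2 v(x) φ(x) dx = ∫_0^2 (12*x*sin(π*x/2) - 3*sin(π*x/2)) dx. Term by term:
  ∫_0^2 -3*sin(π*x/2) dx = -12/π;  ∫_0^2 12*x*sin(π*x/2) dx = 48/π.
Sum: -12/π + 48/π = 36/π.
So RHS = -∫_0^2 v(x) φ(x) dx = -36/π.
LHS − RHS = 24/π ≠ 0, so the identity fails.
(For a valid weak derivative the identity must hold for EVERY test function, in particular this one. The failure shows v is NOT the weak derivative of u.)
Correct weak derivative would be u'(x) = 4*x - 1.


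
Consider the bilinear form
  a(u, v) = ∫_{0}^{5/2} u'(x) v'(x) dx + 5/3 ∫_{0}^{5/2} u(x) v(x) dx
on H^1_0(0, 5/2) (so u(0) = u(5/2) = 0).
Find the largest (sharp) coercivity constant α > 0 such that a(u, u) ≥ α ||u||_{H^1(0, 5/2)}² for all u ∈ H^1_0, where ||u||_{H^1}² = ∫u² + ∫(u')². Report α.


α = 1

Coercivity of a(·,·) on H^1_0(0, 5/2) means a(u, u) ≥ α ||u||_{H^1}² for every u ∈ H^1_0.
The interval has length L = 5/2, and Poincaré/coercivity depend only on L. Here a(u, u) = ∫(u')² + (5/3)·∫u².
Here c = 5/3 ≥ 1, so a(u,u) = ∫(u')² + c∫u² ≥ ∫(u')² + ∫u² = ||u||_{H^1}², i.e. α = 1 works. No larger α is possible: a(u,u) ≥ α||u||_{H^1}² means (1−α)∫(u')² ≥ (α−c)∫u², and for the modes u_n = sin(nπ(x−x₀)/L) (x₀ the left endpoint) one has ∫u_n²/∫(u_n')² = (L/(nπ))² → 0, so a(u_n,u_n)/||u_n||_{H^1}² → 1. Hence the optimal constant is α = 1.
Therefore α = 1.


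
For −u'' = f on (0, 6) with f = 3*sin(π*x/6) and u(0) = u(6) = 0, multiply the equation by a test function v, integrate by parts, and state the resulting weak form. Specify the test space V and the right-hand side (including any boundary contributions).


V = H^1_0(0, 6) (so v(0) = v(6) = 0); weak form: ∫_0^6 u'v' dx = ∫_0^6 (3*sin(π*x/6)) v dx for all v ∈ V.

Multiply both sides by a test function v and integrate from 0 to 6:
  ∫_0^6 −u''(x) v(x) dx = ∫_0^6 f(x) v(x) dx.
Integrate the LHS by parts once:
  ∫_0^6 −u'' v dx = −[u'(x) v(x)]_0^6 + ∫_0^6 u'(x) v'(x) dx.
Thus ∫_0^6 u'(x) v'(x) dx = ∫_0^6 f(x) v(x) dx + [u'(x) v(x)]_0^6.
Choose V so that boundary terms are either known or forced to vanish.
u is Dirichlet: u(0) = u(6) = 0. Let V = H^1_0(0, 6); then v(0) = v(6) = 0, and [u' v]_0^6 = 0.
Weak formulation: find u (satisfying any essential BC) such that ∫_0^6 u'(x) v'(x) dx = ∫_0^6 f v dx for all v ∈ V.
Substituting f(x) = 3*sin(π*x/6), the right-hand side is ∫_0^6 (3*sin(π*x/6)) v dx.


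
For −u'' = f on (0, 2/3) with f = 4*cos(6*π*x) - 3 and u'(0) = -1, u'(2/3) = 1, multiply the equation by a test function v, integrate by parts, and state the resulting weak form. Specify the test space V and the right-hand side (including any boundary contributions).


V = H^1(0, 2/3) (v unrestricted at boundary; u is determined up to an additive constant); weak form: ∫_0^2/3 u'v' dx = ∫_0^2/3 (4*cos(6*π*x) - 3) v dx + v(2/3) + v(0) for all v ∈ V.

Multiply both sides by a test function v and integrate from 0 to 2/3:
  ∫_0^2/3 −u''(x) v(x) dx = ∫_0^2/3 f(x) v(x) dx.
Integrate the LHS by parts once:
  ∫_0^2/3 −u'' v dx = −[u'(x) v(x)]_0^2/3 + ∫_0^2/3 u'(x) v'(x) dx.
Thus ∫_0^2/3 u'(x) v'(x) dx = ∫_0^2/3 f(x) v(x) dx + [u'(x) v(x)]_0^2/3.
Choose V so that boundary terms are either known or forced to vanish.
u has inhomogeneous Neumann u'(0) = -1, u'(2/3) = 1. [u' v]_0^2/3 = (1)·v(2/3) − (-1)·v(0) = v(2/3) + v(0). Take V = H^1(0, 2/3); boundary term becomes part of RHS.
Weak formulation: find u (satisfying any essential BC) such that ∫_0^2/3 u'(x) v'(x) dx = ∫_0^2/3 f v dx + v(2/3) + v(0) for all v ∈ V (Neumann data are natural BCs: they enter the RHS as boundary terms).
Substituting f(x) = 4*cos(6*π*x) - 3, the right-hand side is ∫_0^2/3 (4*cos(6*π*x) - 3) v dx + v(2/3) + v(0).
Compatibility check (pure Neumann): taking v ≡ 1 ∈ V gives 0 = ∫_0^2/3 f dx + (1) − (-1), i.e. ∫_0^2/3 f dx must equal u'(0) − u'(2/3) = -2. Indeed ∫_0^2/3 (4*cos(6*π*x) - 3) dx = -2, so the data are compatible. The solution is then unique only up to an additive constant (fix it e.g. by requiring ∫_0^2/3 u dx = 0).


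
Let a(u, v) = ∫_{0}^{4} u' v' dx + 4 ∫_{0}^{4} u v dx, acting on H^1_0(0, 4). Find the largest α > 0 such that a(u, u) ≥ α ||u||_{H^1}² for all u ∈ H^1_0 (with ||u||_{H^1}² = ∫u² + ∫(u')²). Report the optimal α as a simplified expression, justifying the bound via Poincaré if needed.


α = 1

Coercivity of a(·,·) on H^1_0(0, 4) means a(u, u) ≥ α ||u||_{H^1}² for every u ∈ H^1_0.
The interval has length L = 4, and Poincaré/coercivity depend only on L. Here a(u, u) = ∫(u')² + (4)·∫u².
Here c = 4 ≥ 1, so a(u,u) = ∫(u')² + c∫u² ≥ ∫(u')² + ∫u² = ||u||_{H^1}², i.e. α = 1 works. No larger α is possible: a(u,u) ≥ α||u||_{H^1}² means (1−α)∫(u')² ≥ (α−c)∫u², and for the modes u_n = sin(nπ(x−x₀)/L) (x₀ the left endpoint) one has ∫u_n²/∫(u_n')² = (L/(nπ))² → 0, so a(u_n,u_n)/||u_n||_{H^1}² → 1. Hence the optimal constant is α = 1.
Therefore α = 1.


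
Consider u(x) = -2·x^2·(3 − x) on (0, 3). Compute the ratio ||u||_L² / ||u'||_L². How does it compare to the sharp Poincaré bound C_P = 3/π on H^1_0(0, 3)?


||u||_L² / ||u'||_L² = 3*sqrt(14)/14 < C_P = 3/π.

u(x) = -2·x^2·(3 − x), so u'(x) = 6*x*(x - 2).
u(x) = -2·x^2·(3 − x) vanishes at x = 0 and x = 3, so u ∈ H^1_0(0, 3). Differentiate via the product rule and integrate the resulting polynomials term by term.
  ∫_0^3 u² dx = ∫_0^3 (4*x^6 - 24*x^5 + 36*x^4) dx. Term by term:
    ∫_0^3 4*x^6 dx = 8748/7;  ∫_0^3 -24*x^5 dx = -2916;  ∫_0^3 36*x^4 dx = 8748/5.
  Sum: 8748/7 − 2916 + 8748/5 = 2916/35.
  ∫_0^3 (u')² dx = ∫_0^3 (36*x^4 - 144*x^3 + 144*x^2) dx. Term by term:
    ∫_0^3 36*x^4 dx = 8748/5;  ∫_0^3 -144*x^3 dx = -2916;  ∫_0^3 144*x^2 dx = 1296.
  Sum: 8748/5 − 2916 + 1296 = 648/5.
∫_0^3 u² dx = 2916/35, so ||u||_L² = 54*sqrt(35)/35.
∫_0^3 (u')² dx = 648/5, so ||u'||_L² = 18*sqrt(10)/5.
Ratio ||u||_L² / ||u'||_L² = 3*sqrt(14)/14.
Sharp Poincaré constant on H^1_0(0, 3) is C_P = L/π = 3/π, achieved by sin(π/3·x).
A polynomial bump cannot attain the sharp Poincaré constant (only the first sine eigenfunction does), so the ratio is strictly less than C_P, consistent with ||u||_L² ≤ C_P ||u'||_L².


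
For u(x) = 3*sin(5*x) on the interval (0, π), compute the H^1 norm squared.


||u||_{H^1(0,π)}^2 = 117*π

u'(x) = 15*cos(5*x).
Expand u² and (u')² and integrate term by term on (0, π), using: for integers n ≥ 1, ∫_0^π sin²(nx) dx = ∫_0^π cos²(nx) dx = π/2; for n ≠ n', ∫_0^π sin(nx)sin(n'x) dx = ∫_0^π cos(nx)cos(n'x) dx = 0; and by product-to-sum, ∫_0^π sin(nx)cos(n'x) dx = ½∫_0^π [sin((n+n')x) + sin((n−n')x)] dx, which is 0 when n+n' is even and 2n/(n²−n'²) when n+n' is odd (it need not vanish on (0, π)).
  u² squared terms: (3)²·∫sin(5x)² dx = 9·π/2 = 9*π/2.
  So ∫_0^π u² dx = 9*π/2.
  (u')² squared terms: (15)²·∫cos(5x)² dx = 225·π/2 = 225*π/2.
  So ∫_0^π (u')² dx = 225*π/2.
||u||_{H^1}^2 = (9*π/2) + (225*π/2) = 117*π.


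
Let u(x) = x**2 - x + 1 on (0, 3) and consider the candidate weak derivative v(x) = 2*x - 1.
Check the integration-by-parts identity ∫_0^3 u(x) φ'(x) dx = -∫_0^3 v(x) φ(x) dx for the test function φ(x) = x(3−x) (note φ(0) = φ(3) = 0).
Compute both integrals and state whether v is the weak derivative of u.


LHS = -9, RHS = -9. Yes, v = u' weakly.

u(x) = x**2 - x + 1, classical derivative u'(x) = 2*x - 1.
φ(x) = x(3−x), so φ'(x) = 3 - 2*x.
Note φ(0) = φ(3) = 0, so the boundary term u·φ vanishes.
LHS = ∫_0^3 u(x) φ'(x) dx = ∫_0^3 (-2*x^3 + 5*x^2 - 5*x + 3) dx. Term by term:
  ∫_0^3 -2*x^3 dx = -81/2;  ∫_0^3 5*x^2 dx = 45;  ∫_0^3 -5*x dx = -45/2;
  ∫_0^3 3 dx = 9.
Sum: -81/2 + 45 − 45/2 + 9 = -9.
So LHS = -9.
∫_0^3 v(x) φ(x) dx = ∫_0^3 (-2*x^3 + 7*x^2 - 3*x) dx. Term by term:
  ∫_0^3 -2*x^3 dx = -81/2;  ∫_0^3 7*x^2 dx = 63;  ∫_0^3 -3*x dx = -27/2.
Sum: -81/2 + 63 − 27/2 = 9.
So RHS = -∫_0^3 v(x) φ(x) dx = -9.
LHS = RHS, so the identity holds for this test φ.
Moreover u is smooth here and v(x) = u'(x) = 2*x - 1 pointwise, so the identity holds for every test function. Hence v is the weak derivative of u.


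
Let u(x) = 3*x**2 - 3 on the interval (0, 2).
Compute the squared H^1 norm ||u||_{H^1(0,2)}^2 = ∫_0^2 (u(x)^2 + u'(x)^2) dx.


||u||_{H^1}^2 = 618/5

The H^1 norm (squared) on an interval (0, L) is
  ||u||_{H^1}^2 = ∫_0^L u(x)^2 dx + ∫_0^L u'(x)^2 dx.
Compute u'(x) = 6*x.
Then u(x)^2 = 9*x**4 - 18*x**2 + 9 and u'(x)^2 = 36*x**2.
Integrate each monomial from 0 to 2 using ∫_0^2 c·x^n dx = c·2^(n+1)/(n+1):
  ∫_0^2 u(x)^2 dx = ∫_0^2 (9*x^4 - 18*x^2 + 9) dx. Term by term:
    ∫_0^2 9*x^4 dx = 288/5;  ∫_0^2 -18*x^2 dx = -48;  ∫_0^2 9 dx = 18.
  Sum: 288/5 − 48 + 18 = 138/5.
  ∫_0^2 u'(x)^2 dx = ∫_0^2 (36*x^2) dx. Term by term:
    ∫_0^2 36*x^2 dx = 96.
Adding: ||u||_{H^1}^2 = 138/5 + 96 = 618/5.


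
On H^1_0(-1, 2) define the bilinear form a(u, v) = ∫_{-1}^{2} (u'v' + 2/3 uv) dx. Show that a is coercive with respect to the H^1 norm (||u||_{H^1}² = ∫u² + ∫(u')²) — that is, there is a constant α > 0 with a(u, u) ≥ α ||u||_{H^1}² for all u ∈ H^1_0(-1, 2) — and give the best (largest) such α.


α = (6 + π^2)/(9 + π^2)

Coercivity of a(·,·) on H^1_0(-1, 2) means a(u, u) ≥ α ||u||_{H^1}² for every u ∈ H^1_0.
The interval has length L = 3, and Poincaré/coercivity depend only on L. Here a(u, u) = ∫(u')² + (2/3)·∫u².
Here 0 < c = 2/3 < 1. The condition a(u,u) ≥ α||u||_{H^1}² reads (1−α)∫(u')² ≥ (α−c)∫u². Any admissible α is ≤ 1 (rapidly oscillating u have ∫u²/∫(u')² → 0), and α = 1 would force 0 ≥ (1−c)∫u², impossible since c < 1; so 1−α > 0. By the sharp Poincaré inequality on H^1_0 of an interval of length L, ∫(u')² ≥ (π/L)²∫u² with equality for the first sine mode sin(π(x−x₀)/L) (x₀ the left endpoint), so the inequality holds for all u iff (1−α)(π/L)² ≥ α − c, i.e. α ≤ ((π/L)² + c)/((π/L)² + 1) = (1 + c(L/π)²)/(1 + (L/π)²). With (π/L)² = π^2/9 and c = 2/3, the largest admissible constant is α = ((π/L)² + c)/((π/L)² + 1).
Simplifying, α = (6 + π^2)/(9 + π^2).


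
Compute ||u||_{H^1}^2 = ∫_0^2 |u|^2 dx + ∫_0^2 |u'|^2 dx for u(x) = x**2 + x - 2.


||u||_{H^1}^2 = 406/15

The H^1 norm (squared) on an interval (0, L) is
  ||u||_{H^1}^2 = ∫_0^L u(x)^2 dx + ∫_0^L u'(x)^2 dx.
Compute u'(x) = 2*x + 1.
Then u(x)^2 = x**4 + 2*x**3 - 3*x**2 - 4*x + 4 and u'(x)^2 = 4*x**2 + 4*x + 1.
Integrate each monomial from 0 to 2 using ∫_0^2 c·x^n dx = c·2^(n+1)/(n+1):
  ∫_0^2 u(x)^2 dx = ∫_0^2 (x^4 + 2*x^3 - 3*x^2 - 4*x + 4) dx. Term by term:
    ∫_0^2 x^4 dx = 32/5;  ∫_0^2 2*x^3 dx = 8;  ∫_0^2 -3*x^2 dx = -8;
    ∫_0^2 -4*x dx = -8;  ∫_0^2 4 dx = 8.
  Sum: 32/5 + 8 − 8 − 8 + 8 = 32/5.
  ∫_0^2 u'(x)^2 dx = ∫_0^2 (4*x^2 + 4*x + 1) dx. Term by term:
    ∫_0^2 4*x^2 dx = 32/3;  ∫_0^2 4*x dx = 8;  ∫_0^2 1 dx = 2.
  Sum: 32/3 + 8 + 2 = 62/3.
Adding: ||u||_{H^1}^2 = 32/5 + 62/3 = 406/15.


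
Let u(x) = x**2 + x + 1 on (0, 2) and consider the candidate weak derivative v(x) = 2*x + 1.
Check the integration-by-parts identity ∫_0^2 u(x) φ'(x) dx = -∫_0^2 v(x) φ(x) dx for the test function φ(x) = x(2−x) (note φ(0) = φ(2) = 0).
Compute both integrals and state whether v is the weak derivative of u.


LHS = -4, RHS = -4. Yes, v = u' weakly.

u(x) = x**2 + x + 1, classical derivative u'(x) = 2*x + 1.
φ(x) = x(2−x), so φ'(x) = 2 - 2*x.
Note φ(0) = φ(2) = 0, so the boundary term u·φ vanishes.
LHS = ∫_0^2 u(x) φ'(x) dx = ∫_0^2 (2 - 2*x^3) dx. Term by term:
  ∫_0^2 -2*x^3 dx = -8;  ∫_0^2 2 dx = 4.
Sum: -8 + 4 = -4.
So LHS = -4.
∫_0^2 v(x) φ(x) dx = ∫_0^2 (-2*x^3 + 3*x^2 + 2*x) dx. Term by term:
  ∫_0^2 -2*x^3 dx = -8;  ∫_0^2 3*x^2 dx = 8;  ∫_0^2 2*x dx = 4.
Sum: -8 + 8 + 4 = 4.
So RHS = -∫_0^2 v(x) φ(x) dx = -4.
LHS = RHS, so the identity holds for this test φ.
Moreover u is smooth here and v(x) = u'(x) = 2*x + 1 pointwise, so the identity holds for every test function. Hence v is the weak derivative of u.


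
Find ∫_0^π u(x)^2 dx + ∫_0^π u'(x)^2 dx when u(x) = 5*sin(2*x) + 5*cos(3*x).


||u||_{H^1(0,π)}^2 = -400 + 375*π/2

u'(x) = -15*sin(3*x) + 10*cos(2*x).
Expand u² and (u')² and integrate term by term on (0, π), using: for integers n ≥ 1, ∫_0^π sin²(nx) dx = ∫_0^π cos²(nx) dx = π/2; for n ≠ n', ∫_0^π sin(nx)sin(n'x) dx = ∫_0^π cos(nx)cos(n'x) dx = 0; and by product-to-sum, ∫_0^π sin(nx)cos(n'x) dx = ½∫_0^π [sin((n+n')x) + sin((n−n')x)] dx, which is 0 when n+n' is even and 2n/(n²−n'²) when n+n' is odd (it need not vanish on (0, π)).
  u² squared terms: (5)²·∫cos(3x)² dx = 25·π/2 = 25*π/2;  (5)²·∫sin(2x)² dx = 25·π/2 = 25*π/2.
  u² cross terms: 2·(5)·(5)·∫cos(3x)·sin(2x) dx = 50·(-4/5) = -40.
  So ∫_0^π u² dx = 25*π/2 + 25*π/2 − 40 = -40 + 25*π.
  (u')² squared terms: (-15)²·∫sin(3x)² dx = 225·π/2 = 225*π/2;  (10)²·∫cos(2x)² dx = 100·π/2 = 50*π.
  (u')² cross terms: 2·(-15)·(10)·∫sin(3x)·cos(2x) dx = -300·(6/5) = -360.
  So ∫_0^π (u')² dx = 225*π/2 + 50*π − 360 = -360 + 325*π/2.
||u||_{H^1}^2 = (-40 + 25*π) + (-360 + 325*π/2) = -400 + 375*π/2.


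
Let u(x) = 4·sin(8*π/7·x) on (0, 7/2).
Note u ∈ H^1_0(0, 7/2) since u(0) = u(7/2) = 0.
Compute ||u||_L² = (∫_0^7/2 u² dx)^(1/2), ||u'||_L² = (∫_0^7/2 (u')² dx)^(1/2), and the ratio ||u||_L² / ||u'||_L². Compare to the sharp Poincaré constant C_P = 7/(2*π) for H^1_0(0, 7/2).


||u||_L² / ||u'||_L² = 7/(8*π) < C_P = 7/(2*π).

u(x) = 4·sin(8*π/7·x), so u'(x) = 32*π*cos(8*π*x/7)/7.
Writing u(x) = A·sin(kπx/L) with A = 4 and k = 4, use ∫_0^L sin²(kπx/L) dx = L/2 and ∫_0^L cos²(kπx/L) dx = L/2.
u² = 16·sin²(8*π/7·x) and (u')² = 1024*π^2/49·cos²(8*π/7·x), and each of sin², cos² integrates to L/2 = 7/4 over (0, 7/2).
∫_0^7/2 u² dx = 28, so ||u||_L² = 2*sqrt(7).
∫_0^7/2 (u')² dx = 256*π^2/7, so ||u'||_L² = 16*sqrt(7)*π/7.
Ratio ||u||_L² / ||u'||_L² = 7/(8*π).
Sharp Poincaré constant on H^1_0(0, 7/2) is C_P = L/π = 7/(2*π), achieved by sin(2*π/7·x).
This is the k = 4 harmonic; the ratio L/(kπ) is strictly less than C_P = L/π, consistent with the sharp inequality ||u||_L² ≤ C_P ||u'||_L².


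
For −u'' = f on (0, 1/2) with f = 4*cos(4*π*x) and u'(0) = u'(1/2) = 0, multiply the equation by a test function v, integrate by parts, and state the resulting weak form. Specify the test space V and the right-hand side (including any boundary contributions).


V = H^1(0, 1/2) (no boundary constraint on v; u is determined up to an additive constant); weak form: ∫_0^1/2 u'v' dx = ∫_0^1/2 (4*cos(4*π*x)) v dx for all v ∈ V.

Multiply both sides by a test function v and integrate from 0 to 1/2:
  ∫_0^1/2 −u''(x) v(x) dx = ∫_0^1/2 f(x) v(x) dx.
Integrate the LHS by parts once:
  ∫_0^1/2 −u'' v dx = −[u'(x) v(x)]_0^1/2 + ∫_0^1/2 u'(x) v'(x) dx.
Thus ∫_0^1/2 u'(x) v'(x) dx = ∫_0^1/2 f(x) v(x) dx + [u'(x) v(x)]_0^1/2.
Choose V so that boundary terms are either known or forced to vanish.
u has homogeneous Neumann: u'(0) = u'(1/2) = 0. So [u' v]_0^1/2 = 0·v(1/2) − 0·v(0) = 0 for any v; take V = H^1(0, 1/2).
Weak formulation: find u (satisfying any essential BC) such that ∫_0^1/2 u'(x) v'(x) dx = ∫_0^1/2 f v dx for all v ∈ V (homogeneous Neumann, so boundary terms vanish).
Substituting f(x) = 4*cos(4*π*x), the right-hand side is ∫_0^1/2 (4*cos(4*π*x)) v dx.
Compatibility check (pure Neumann): taking v ≡ 1 ∈ V gives 0 = ∫_0^1/2 f dx + (0) − (0), i.e. ∫_0^1/2 f dx must equal u'(0) − u'(1/2) = 0. Indeed ∫_0^1/2 (4*cos(4*π*x)) dx = 0, so the data are compatible. The solution is then unique only up to an additive constant (fix it e.g. by requiring ∫_0^1/2 u dx = 0).
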